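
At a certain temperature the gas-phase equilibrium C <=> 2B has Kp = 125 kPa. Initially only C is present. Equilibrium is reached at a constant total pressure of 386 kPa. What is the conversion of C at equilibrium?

X = 0.274

Basis: 1 mol C initially; let X = conversion of C. Extent ξ = X.
Mole table: n_C = 1 − X; n_B = 2X.
Total moles n_T = 1 + X.
With p_i = (n_i/n_T)P, Kp = p_B^2 / (p_C).
Equating to 125 kPa and solving on 0 < X < 1: X = 0.274.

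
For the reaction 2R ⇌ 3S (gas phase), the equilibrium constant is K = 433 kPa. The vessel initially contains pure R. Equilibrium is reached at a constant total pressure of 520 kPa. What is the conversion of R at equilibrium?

X = 0.450

Take 1 mol R as basis and let X be its fractional conversion, so ξ = 0.5X.
At extent ξ: n_R = 1 − X; n_S = 1.5X.
Total moles n_T = 1 + 0.5X.
y_i = n_i/n_T, p_i = y_i·P. K = p_S^3 / (p_R^2).
Equating to 433 kPa and solving on 0 < X < 1: X = 0.450.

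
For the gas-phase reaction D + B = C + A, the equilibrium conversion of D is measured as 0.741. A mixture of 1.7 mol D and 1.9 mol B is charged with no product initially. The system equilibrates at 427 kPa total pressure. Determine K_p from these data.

Take 1.7 mol D as basis and let X be its fractional conversion, so ξ = 1.7X.
Moles: n_D = 1.7 − 1.7X; n_B = 1.9 − 1.7X; n_C = 1.7X; n_A = 1.7X.
Since Δν = 0, n_T = 3.6 throughout.
At X = 0.741: n_D = 0.44, n_B = 0.64, n_C = 1.26, n_A = 1.26, n_T = 3.6.
p_i = (n_i/n_T)·P. K_p = p_C p_A / (p_D p_B) = 5.63.

K_p = 5.63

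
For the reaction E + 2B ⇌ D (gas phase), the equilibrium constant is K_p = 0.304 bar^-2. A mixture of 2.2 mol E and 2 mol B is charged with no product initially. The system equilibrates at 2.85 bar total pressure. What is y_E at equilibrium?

y_E = 0.531

Let X = conversion of B (basis 2 mol B); extent of reaction ξ = X.
Species balance: n_E = 2.2 − X; n_B = 2 − 2X; n_D = X.
Total moles n_T = 4.2 − 2X.
Mole fractions y_i = n_i/n_T; K_p = p_D / (p_E p_B^2) with p_i = y_i·P.
This yields a degree-3 equation in X; solving on (0,1), X = 0.462.
Then n_E = 1.74, n_T = 3.28, so y_E = 0.531.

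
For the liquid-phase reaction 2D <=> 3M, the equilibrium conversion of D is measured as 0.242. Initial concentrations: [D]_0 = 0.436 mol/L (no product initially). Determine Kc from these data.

Kc = 0.0363 mol/L

Let X = conversion of D.
Concentrations: [D] = 0.436 − 0.436X; [M] = 0.654X.
At X = 0.242: [D] = 0.33, [M] = 0.158.
Kc = [M]^3 / ([D]^2) = 0.0363 mol/L.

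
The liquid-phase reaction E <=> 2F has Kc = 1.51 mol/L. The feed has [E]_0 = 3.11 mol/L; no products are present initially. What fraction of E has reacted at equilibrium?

Let X = conversion of E; extent ξ = 3.11·X mol/L.
Concentrations: [E] = 3.11 − 3.11X; [F] = 6.22X.
Kc = [F]^2 / ([E]).
This equals 1.51 at X = 0.293 (the root in 0 < X < 1).

X = 0.293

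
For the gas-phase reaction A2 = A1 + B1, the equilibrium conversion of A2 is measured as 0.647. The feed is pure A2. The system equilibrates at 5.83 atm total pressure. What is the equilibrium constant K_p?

Basis: 1 mol A2 initially; let X = conversion of A2. Extent ξ = X.
Mole table: n_A2 = 1 − X; n_A1 = X; n_B1 = X.
Summing: n_T = 1 + X.
At X = 0.647: n_A2 = 0.353, n_A1 = 0.647, n_B1 = 0.647, n_T = 1.65.
p_i = (n_i/n_T)·P. K_p = p_A1 p_B1 / (p_A2) = 4.2 atm.

K_p = 4.2 atm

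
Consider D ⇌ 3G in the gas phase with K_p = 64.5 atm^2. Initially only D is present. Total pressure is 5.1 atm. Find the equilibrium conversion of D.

Let X = conversion of D (basis 1 mol D); extent of reaction ξ = X.
Mole table: n_D = 1 − X; n_G = 3X.
Summing: n_T = 1 + 2X.
y_i = n_i/n_T, p_i = y_i·P. K_p = p_G^3 / (p_D).
Equating to 64.5 atm^2 and solving on 0 < X < 1: X = 0.566.

X = 0.566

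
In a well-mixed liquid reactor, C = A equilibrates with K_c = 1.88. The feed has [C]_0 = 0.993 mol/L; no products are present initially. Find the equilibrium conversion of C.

X = 0.653

Let X = conversion of C; extent ξ = 0.993·X mol/L.
Concentrations: [C] = 0.993 − 0.993X; [A] = 0.993X.
K_c = [A] / ([C]).
This equals 1.88 at X = 0.653 (the root in 0 < X < 1).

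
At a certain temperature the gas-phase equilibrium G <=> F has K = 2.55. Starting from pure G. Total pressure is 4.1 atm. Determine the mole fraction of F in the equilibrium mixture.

Basis: 1 mol G initially; let X = conversion of G. Extent ξ = X.
Moles: n_G = 1 − X; n_F = X.
Total moles n_T = 1 (Δν = 0, constant).
y_i = n_i/n_T, p_i = y_i·P. K = p_F / (p_G).
Substituting and setting equal to 2.55 gives a polynomial in X; the root in (0,1) is X = 0.718.
Then n_F = 0.718, n_T = 1, so y_F = 0.718.

y_F = 0.718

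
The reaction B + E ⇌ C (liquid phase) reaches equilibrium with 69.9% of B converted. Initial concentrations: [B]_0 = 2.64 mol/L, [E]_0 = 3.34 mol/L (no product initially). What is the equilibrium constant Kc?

Kc = 1.55 L/mol

Let X = conversion of B.
Concentrations: [B] = 2.64 − 2.64X; [E] = 3.34 − 2.64X; [C] = 2.64X.
At X = 0.699: [B] = 0.795, [E] = 1.49, [C] = 1.85.
Kc = [C] / ([B] [E]) = 1.55 L/mol.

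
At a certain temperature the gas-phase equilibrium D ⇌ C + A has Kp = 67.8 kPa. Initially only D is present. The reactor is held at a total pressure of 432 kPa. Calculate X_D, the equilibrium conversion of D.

X = 0.368

Take 1 mol D as basis and let X be its fractional conversion, so ξ = X.
At extent ξ: n_D = 1 − X; n_C = X; n_A = X.
n_T = Σnᵢ = 1 + X.
y_i = n_i/n_T, p_i = y_i·P. Kp = p_C p_A / (p_D).
This yields a degree-2 equation in X; solving on (0,1), X = 0.368.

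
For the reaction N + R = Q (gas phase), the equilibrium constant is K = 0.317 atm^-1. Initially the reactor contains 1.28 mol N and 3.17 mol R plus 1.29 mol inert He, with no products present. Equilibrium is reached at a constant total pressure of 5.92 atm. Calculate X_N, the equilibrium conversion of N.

X = 0.483

Take 1.28 mol N as basis and let X be its fractional conversion, so ξ = 1.28X.
Species balance: n_N = 1.28 − 1.28X; n_R = 3.17 − 1.28X; n_Q = 1.28X; n_I = 1.29 (inert).
Summing: n_T = 5.74 − 1.28X.
Mole fractions y_i = n_i/n_T; K = p_Q / (p_N p_R) with p_i = y_i·P.
Substituting and setting equal to 0.317 atm^-1 gives a polynomial in X; the root in (0,1) is X = 0.483.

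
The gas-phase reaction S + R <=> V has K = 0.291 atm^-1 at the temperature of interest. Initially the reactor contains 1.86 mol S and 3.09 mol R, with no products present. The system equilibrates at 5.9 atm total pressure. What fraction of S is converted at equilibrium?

Let X = conversion of S (basis 1.86 mol S); extent of reaction ξ = 1.86X.
Mole table: n_S = 1.86 − 1.86X; n_R = 3.09 − 1.86X; n_V = 1.86X.
Total moles n_T = 4.95 − 1.86X.
y_i = n_i/n_T, p_i = y_i·P. K = p_V / (p_S p_R).
Setting this equal to 0.291 atm^-1 and taking the physical root (0 < X < 1) gives X = 0.482.

X = 0.482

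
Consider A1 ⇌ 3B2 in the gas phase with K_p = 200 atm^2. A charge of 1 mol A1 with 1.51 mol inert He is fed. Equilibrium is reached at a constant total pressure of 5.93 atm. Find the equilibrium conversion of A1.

X = 0.840

Let X = conversion of A1 (basis 1 mol A1); extent of reaction ξ = X.
Mole table: n_A1 = 1 − X; n_B2 = 3X; n_I = 1.51 (inert).
Summing: n_T = 2.51 + 2X.
With p_i = (n_i/n_T)P, K_p = p_B2^3 / (p_A1).
Setting this equal to 200 atm^2 and taking the physical root (0 < X < 1) gives X = 0.840.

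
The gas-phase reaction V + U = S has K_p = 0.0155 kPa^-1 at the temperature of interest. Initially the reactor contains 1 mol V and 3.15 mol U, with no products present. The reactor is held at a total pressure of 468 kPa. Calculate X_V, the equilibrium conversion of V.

Take 1 mol V as basis and let X be its fractional conversion, so ξ = X.
Mole table: n_V = 1 − X; n_U = 3.15 − X; n_S = X.
Total moles n_T = 4.15 − X.
y_i = n_i/n_T, p_i = y_i·P. K_p = p_S / (p_V p_U).
Equating to 0.0155 kPa^-1 and solving on 0 < X < 1: X = 0.835.

X = 0.835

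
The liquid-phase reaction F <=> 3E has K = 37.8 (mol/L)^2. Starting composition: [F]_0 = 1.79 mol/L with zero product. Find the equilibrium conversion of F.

X = 0.572

Let X = conversion of F; extent ξ = 1.79·X mol/L.
Concentrations: [F] = 1.79 − 1.79X; [E] = 5.37X.
K = [E]^3 / ([F]).
Solving K = 37.8 for X ∈ (0,1): X = 0.572.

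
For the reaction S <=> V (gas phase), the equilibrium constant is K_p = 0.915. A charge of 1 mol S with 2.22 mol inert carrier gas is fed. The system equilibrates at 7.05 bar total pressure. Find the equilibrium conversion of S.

X = 0.478

Basis: 1 mol S initially; let X = conversion of S. Extent ξ = X.
At extent ξ: n_S = 1 − X; n_V = X; n_I = 2.22 (inert).
Total moles n_T = 3.22 (Δν = 0, constant).
With p_i = (n_i/n_T)P, K_p = p_V / (p_S).
Setting this equal to 0.915 and taking the physical root (0 < X < 1) gives X = 0.478.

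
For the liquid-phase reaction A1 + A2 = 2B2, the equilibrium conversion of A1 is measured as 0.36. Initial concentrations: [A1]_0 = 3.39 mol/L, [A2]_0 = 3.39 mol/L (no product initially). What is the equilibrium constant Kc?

Kc = 1.27

Let X = conversion of A1.
Concentrations: [A1] = 3.39 − 3.39X; [A2] = 3.39 − 3.39X; [B2] = 6.78X.
At X = 0.36: [A1] = 2.17, [A2] = 2.17, [B2] = 2.44.
Kc = [B2]^2 / ([A1] [A2]) = 1.27.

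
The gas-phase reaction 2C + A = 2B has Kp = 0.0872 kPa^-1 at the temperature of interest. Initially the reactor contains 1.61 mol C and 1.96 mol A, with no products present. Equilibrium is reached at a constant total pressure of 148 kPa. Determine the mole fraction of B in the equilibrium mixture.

Take 1.61 mol C as basis and let X be its fractional conversion, so ξ = 0.805X.
Moles: n_C = 1.61 − 1.61X; n_A = 1.96 − 0.805X; n_B = 1.61X.
Total moles n_T = 3.57 − 0.805X.
y_i = n_i/n_T, p_i = y_i·P. Kp = p_B^2 / (p_C^2 p_A).
Substituting and setting equal to 0.0872 kPa^-1 gives a polynomial in X; the root in (0,1) is X = 0.710.
Then n_B = 1.14, n_T = 3, so y_B = 0.381.

y_B = 0.381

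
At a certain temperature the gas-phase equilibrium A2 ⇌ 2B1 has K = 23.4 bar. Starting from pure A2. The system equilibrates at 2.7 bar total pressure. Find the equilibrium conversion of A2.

X = 0.827

Let X = conversion of A2 (basis 1 mol A2); extent of reaction ξ = X.
At extent ξ: n_A2 = 1 − X; n_B1 = 2X.
n_T = Σnᵢ = 1 + X.
With p_i = (n_i/n_T)P, K = p_B1^2 / (p_A2).
Equating to 23.4 bar and solving on 0 < X < 1: X = 0.827.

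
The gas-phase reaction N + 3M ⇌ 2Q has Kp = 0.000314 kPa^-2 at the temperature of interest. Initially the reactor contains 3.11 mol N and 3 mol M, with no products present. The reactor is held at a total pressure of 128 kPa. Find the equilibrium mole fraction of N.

y_N = 0.511

Let X = conversion of M (basis 3 mol M); extent of reaction ξ = X.
Mole table: n_N = 3.11 − X; n_M = 3 − 3X; n_Q = 2X.
Total moles n_T = 6.11 − 2X.
y_i = n_i/n_T, p_i = y_i·P. Kp = p_Q^2 / (p_N p_M^3).
Equating to 0.000314 kPa^-2 and solving on 0 < X < 1: X = 0.557.
Then n_N = 2.55, n_T = 5, so y_N = 0.511.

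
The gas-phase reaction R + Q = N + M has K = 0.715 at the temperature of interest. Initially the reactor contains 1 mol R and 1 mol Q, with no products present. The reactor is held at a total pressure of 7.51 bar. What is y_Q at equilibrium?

y_Q = 0.271

Let X = conversion of R (basis 1 mol R); extent of reaction ξ = X.
At extent ξ: n_R = 1 − X; n_Q = 1 − X; n_N = X; n_M = X.
n_T stays at 2 (no change in mole number).
Mole fractions y_i = n_i/n_T; K = p_N p_M / (p_R p_Q) with p_i = y_i·P.
Substituting and setting equal to 0.715 gives a polynomial in X; the root in (0,1) is X = 0.458.
Then n_Q = 0.542, n_T = 2, so y_Q = 0.271.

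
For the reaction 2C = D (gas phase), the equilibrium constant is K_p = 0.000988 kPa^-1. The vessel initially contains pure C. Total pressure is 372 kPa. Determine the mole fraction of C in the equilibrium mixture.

Take 1 mol C as basis and let X be its fractional conversion, so ξ = 0.5X.
Mole table: n_C = 1 − X; n_D = 0.5X.
Summing: n_T = 1 − 0.5X.
y_i = n_i/n_T, p_i = y_i·P. K_p = p_D / (p_C^2).
Setting this equal to 0.000988 kPa^-1 and taking the physical root (0 < X < 1) gives X = 0.364.
Then n_C = 0.636, n_T = 0.818, so y_C = 0.778.

y_C = 0.778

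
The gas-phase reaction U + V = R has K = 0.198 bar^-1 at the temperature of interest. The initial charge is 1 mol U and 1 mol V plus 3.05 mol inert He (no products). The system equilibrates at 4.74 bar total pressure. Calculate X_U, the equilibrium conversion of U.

X = 0.141

Basis: 1 mol U initially; let X = conversion of U. Extent ξ = X.
Mole table: n_U = 1 − X; n_V = 1 − X; n_R = X; n_I = 3.05 (inert).
n_T = Σnᵢ = 5.05 − X.
y_i = n_i/n_T, p_i = y_i·P. K = p_R / (p_U p_V).
This yields a degree-2 equation in X; solving on (0,1), X = 0.141.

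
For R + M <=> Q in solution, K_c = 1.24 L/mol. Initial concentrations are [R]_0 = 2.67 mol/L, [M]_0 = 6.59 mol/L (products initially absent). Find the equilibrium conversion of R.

X = 0.843

Let X = conversion of R; extent ξ = 2.67·X mol/L.
Concentrations: [R] = 2.67 − 2.67X; [M] = 6.59 − 2.67X; [Q] = 2.67X.
K_c = [Q] / ([R] [M]).
Setting equal to 1.24 and solving for X on (0,1) gives X = 0.843.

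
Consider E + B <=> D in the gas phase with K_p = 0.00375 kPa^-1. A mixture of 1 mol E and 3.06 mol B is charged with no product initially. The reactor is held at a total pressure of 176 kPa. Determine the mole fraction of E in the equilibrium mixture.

y_E = 0.181

Let X = conversion of E (basis 1 mol E); extent of reaction ξ = X.
Moles: n_E = 1 − X; n_B = 3.06 − X; n_D = X.
n_T = Σnᵢ = 4.06 − X.
With p_i = (n_i/n_T)P, K_p = p_D / (p_E p_B).
Equating to 0.00375 kPa^-1 and solving on 0 < X < 1: X = 0.326.
Then n_E = 0.674, n_T = 3.73, so y_E = 0.181.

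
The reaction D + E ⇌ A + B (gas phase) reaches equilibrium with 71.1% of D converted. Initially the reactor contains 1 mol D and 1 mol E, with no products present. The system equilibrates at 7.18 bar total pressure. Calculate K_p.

K_p = 6.05

Basis: 1 mol D initially; let X = conversion of D. Extent ξ = X.
Mole table: n_D = 1 − X; n_E = 1 − X; n_A = X; n_B = X.
Since Δν = 0, n_T = 2 throughout.
At X = 0.711: n_D = 0.289, n_E = 0.289, n_A = 0.711, n_B = 0.711, n_T = 2.
p_i = (n_i/n_T)·P. K_p = p_A p_B / (p_D p_E) = 6.05.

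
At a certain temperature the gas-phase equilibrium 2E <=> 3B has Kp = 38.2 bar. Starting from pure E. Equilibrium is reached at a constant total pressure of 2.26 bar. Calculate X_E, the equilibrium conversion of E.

Let X = conversion of E (basis 1 mol E); extent of reaction ξ = 0.5X.
Species balance: n_E = 1 − X; n_B = 1.5X.
Total moles n_T = 1 + 0.5X.
y_i = n_i/n_T, p_i = y_i·P. Kp = p_B^3 / (p_E^2).
This yields a degree-3 equation in X; solving on (0,1), X = 0.752.

X = 0.752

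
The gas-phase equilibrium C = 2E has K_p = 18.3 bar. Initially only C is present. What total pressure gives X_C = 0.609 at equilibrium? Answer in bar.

Take 1 mol C as basis and let X be its fractional conversion, so ξ = X.
Moles: n_C = 1 − X; n_E = 2X.
Summing: n_T = 1 + X.
K_p = p_E^2 / (p_C) with p_i = (n_i/n_T)·P.
At X = 0.609: the mole-fraction product g(X) = Π y_i^ν_i = 2.358. Since K_p = g(X)·P^{1}, P = (K_p/g)^(1/1) = (18.3/2.358)^(1/1) = 7.76 bar.

P = 7.76 bar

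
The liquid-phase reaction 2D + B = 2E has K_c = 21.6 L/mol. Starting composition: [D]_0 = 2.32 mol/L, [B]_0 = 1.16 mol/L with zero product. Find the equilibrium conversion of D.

X = 0.724

Let X = conversion of D; extent ξ = 2.32X/2 mol/L.
Concentrations: [D] = 2.32 − 2.32X; [B] = 1.16 − 1.16X; [E] = 2.32X.
K_c = [E]^2 / ([D]^2 [B]).
Equating to 21.6 L/mol: the physical root is X = 0.724.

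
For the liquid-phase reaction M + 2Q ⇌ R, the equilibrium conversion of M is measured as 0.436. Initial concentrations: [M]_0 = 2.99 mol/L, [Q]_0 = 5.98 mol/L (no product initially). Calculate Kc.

Let X = conversion of M.
Concentrations: [M] = 2.99 − 2.99X; [Q] = 5.98 − 5.98X; [R] = 2.99X.
At X = 0.436: [M] = 1.69, [Q] = 3.37, [R] = 1.3.
Kc = [R] / ([M] [Q]^2) = 0.068 (mol/L)^-2.

Kc = 0.068 (mol/L)^-2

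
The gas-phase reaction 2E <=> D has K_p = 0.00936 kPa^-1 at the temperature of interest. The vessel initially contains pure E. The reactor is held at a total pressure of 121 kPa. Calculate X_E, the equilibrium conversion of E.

Let X = conversion of E (basis 1 mol E); extent of reaction ξ = 0.5X.
Mole table: n_E = 1 − X; n_D = 0.5X.
Total moles n_T = 1 − 0.5X.
y_i = n_i/n_T, p_i = y_i·P. K_p = p_D / (p_E^2).
Substituting and setting equal to 0.00936 kPa^-1 gives a polynomial in X; the root in (0,1) is X = 0.575.

X = 0.575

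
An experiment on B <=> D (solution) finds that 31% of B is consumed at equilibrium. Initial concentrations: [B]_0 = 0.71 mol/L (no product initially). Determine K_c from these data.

K_c = 0.449

Let X = conversion of B.
Concentrations: [B] = 0.71 − 0.71X; [D] = 0.71X.
At X = 0.31: [B] = 0.49, [D] = 0.22.
K_c = [D] / ([B]) = 0.449.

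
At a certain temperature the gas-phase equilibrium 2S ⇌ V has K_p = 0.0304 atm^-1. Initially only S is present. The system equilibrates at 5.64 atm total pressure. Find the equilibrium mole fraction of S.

y_S = 0.870

Basis: 1 mol S initially; let X = conversion of S. Extent ξ = 0.5X.
At extent ξ: n_S = 1 − X; n_V = 0.5X.
Summing: n_T = 1 − 0.5X.
Mole fractions y_i = n_i/n_T; K_p = p_V / (p_S^2) with p_i = y_i·P.
This yields a degree-2 equation in X; solving on (0,1), X = 0.230.
Then n_S = 0.77, n_T = 0.885, so y_S = 0.870.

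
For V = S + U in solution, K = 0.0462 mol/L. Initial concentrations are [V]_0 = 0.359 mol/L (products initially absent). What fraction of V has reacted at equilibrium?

Let X = conversion of V; extent ξ = 0.359·X mol/L.
Concentrations: [V] = 0.359 − 0.359X; [S] = 0.359X; [U] = 0.359X.
K = [S] [U] / ([V]).
This equals 0.0462 at X = 0.300 (the root in 0 < X < 1).

X = 0.300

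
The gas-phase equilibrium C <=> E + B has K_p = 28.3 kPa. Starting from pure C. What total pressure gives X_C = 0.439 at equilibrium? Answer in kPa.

P = 119 kPa

Let X = conversion of C (basis 1 mol C); extent of reaction ξ = X.
Moles: n_C = 1 − X; n_E = X; n_B = X.
Summing: n_T = 1 + X.
K_p = p_E p_B / (p_C) with p_i = (n_i/n_T)·P.
At X = 0.439: the mole-fraction product g(X) = Π y_i^ν_i = 0.2387. Since K_p = g(X)·P^{1}, P = (K_p/g)^(1/1) = (28.3/0.2387)^(1/1) = 119 kPa.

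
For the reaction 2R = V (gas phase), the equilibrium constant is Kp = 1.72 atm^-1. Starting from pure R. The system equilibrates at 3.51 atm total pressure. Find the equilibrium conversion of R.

Let X = conversion of R (basis 1 mol R); extent of reaction ξ = 0.5X.
At extent ξ: n_R = 1 − X; n_V = 0.5X.
Summing: n_T = 1 − 0.5X.
With p_i = (n_i/n_T)P, Kp = p_V / (p_R^2).
Setting this equal to 1.72 atm^-1 and taking the physical root (0 < X < 1) gives X = 0.801.

X = 0.801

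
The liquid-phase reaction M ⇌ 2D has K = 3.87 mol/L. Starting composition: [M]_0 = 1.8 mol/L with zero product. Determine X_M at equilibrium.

X = 0.512

Let X = conversion of M; extent ξ = 1.8·X mol/L.
Concentrations: [M] = 1.8 − 1.8X; [D] = 3.6X.
K = [D]^2 / ([M]).
Equating to 3.87 mol/L: the physical root is X = 0.512.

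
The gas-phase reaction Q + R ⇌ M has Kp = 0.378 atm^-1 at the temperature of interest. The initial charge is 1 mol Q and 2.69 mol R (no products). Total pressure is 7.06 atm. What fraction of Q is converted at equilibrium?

X = 0.642

Let X = conversion of Q (basis 1 mol Q); extent of reaction ξ = X.
At extent ξ: n_Q = 1 − X; n_R = 2.69 − X; n_M = X.
n_T = Σnᵢ = 3.69 − X.
y_i = n_i/n_T, p_i = y_i·P. Kp = p_M / (p_Q p_R).
Substituting and setting equal to 0.378 atm^-1 gives a polynomial in X; the root in (0,1) is X = 0.642.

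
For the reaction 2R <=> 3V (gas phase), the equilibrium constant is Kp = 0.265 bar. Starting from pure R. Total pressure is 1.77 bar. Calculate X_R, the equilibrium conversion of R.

X = 0.294

Let X = conversion of R (basis 1 mol R); extent of reaction ξ = 0.5X.
At extent ξ: n_R = 1 − X; n_V = 1.5X.
Total moles n_T = 1 + 0.5X.
y_i = n_i/n_T, p_i = y_i·P. Kp = p_V^3 / (p_R^2).
Substituting and setting equal to 0.265 bar gives a polynomial in X; the root in (0,1) is X = 0.294.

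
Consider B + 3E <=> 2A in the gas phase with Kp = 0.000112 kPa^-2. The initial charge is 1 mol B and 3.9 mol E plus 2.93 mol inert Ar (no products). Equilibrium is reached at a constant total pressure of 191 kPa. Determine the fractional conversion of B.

Basis: 1 mol B initially; let X = conversion of B. Extent ξ = X.
Mole table: n_B = 1 − X; n_E = 3.9 − 3X; n_A = 2X; n_I = 2.93 (inert).
n_T = Σnᵢ = 7.83 − 2X.
With p_i = (n_i/n_T)P, Kp = p_A^2 / (p_B p_E^3).
This yields a degree-4 equation in X; solving on (0,1), X = 0.445.

X = 0.445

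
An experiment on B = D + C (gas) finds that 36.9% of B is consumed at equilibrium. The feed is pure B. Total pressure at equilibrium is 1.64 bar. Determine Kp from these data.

Basis: 1 mol B initially; let X = conversion of B. Extent ξ = X.
Mole table: n_B = 1 − X; n_D = X; n_C = X.
Total moles n_T = 1 + X.
At X = 0.369: n_B = 0.631, n_D = 0.369, n_C = 0.369, n_T = 1.37.
p_i = (n_i/n_T)·P. Kp = p_D p_C / (p_B) = 0.259 bar.

Kp = 0.259 bar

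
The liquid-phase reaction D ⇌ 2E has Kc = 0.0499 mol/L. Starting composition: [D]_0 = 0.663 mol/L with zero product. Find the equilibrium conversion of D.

Let X = conversion of D; extent ξ = 0.663·X mol/L.
Concentrations: [D] = 0.663 − 0.663X; [E] = 1.33X.
Kc = [E]^2 / ([D]).
Equating to 0.0499 mol/L: the physical root is X = 0.128.

X = 0.128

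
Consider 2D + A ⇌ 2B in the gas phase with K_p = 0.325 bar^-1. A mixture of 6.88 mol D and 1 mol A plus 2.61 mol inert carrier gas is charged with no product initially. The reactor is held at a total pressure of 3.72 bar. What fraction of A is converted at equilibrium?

Let X = conversion of A (basis 1 mol A); extent of reaction ξ = X.
Mole table: n_D = 6.88 − 2X; n_A = 1 − X; n_B = 2X; n_I = 2.61 (inert).
n_T = Σnᵢ = 10.5 − X.
With p_i = (n_i/n_T)P, K_p = p_B^2 / (p_D^2 p_A).
Setting this equal to 0.325 bar^-1 and taking the physical root (0 < X < 1) gives X = 0.614.

X = 0.614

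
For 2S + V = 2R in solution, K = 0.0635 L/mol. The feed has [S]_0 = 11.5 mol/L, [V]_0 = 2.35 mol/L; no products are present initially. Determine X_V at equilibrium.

Let X = conversion of V; extent ξ = 2.35·X mol/L.
Concentrations: [S] = 11.5 − 4.7X; [V] = 2.35 − 2.35X; [R] = 4.7X.
K = [R]^2 / ([S]^2 [V]).
Solving K = 0.0635 for X ∈ (0,1): X = 0.518.

X = 0.518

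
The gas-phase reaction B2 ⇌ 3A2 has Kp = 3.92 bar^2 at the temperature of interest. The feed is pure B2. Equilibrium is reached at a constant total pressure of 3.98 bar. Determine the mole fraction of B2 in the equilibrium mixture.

y_B2 = 0.501

Basis: 1 mol B2 initially; let X = conversion of B2. Extent ξ = X.
Moles: n_B2 = 1 − X; n_A2 = 3X.
Summing: n_T = 1 + 2X.
y_i = n_i/n_T, p_i = y_i·P. Kp = p_A2^3 / (p_B2).
Substituting and setting equal to 3.92 bar^2 gives a polynomial in X; the root in (0,1) is X = 0.249.
Then n_B2 = 0.751, n_T = 1.5, so y_B2 = 0.501.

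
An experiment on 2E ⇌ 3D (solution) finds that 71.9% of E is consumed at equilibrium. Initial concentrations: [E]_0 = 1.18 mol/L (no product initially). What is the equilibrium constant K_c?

Let X = conversion of E.
Concentrations: [E] = 1.18 − 1.18X; [D] = 1.77X.
At X = 0.719: [E] = 0.332, [D] = 1.27.
K_c = [D]^3 / ([E]^2) = 18.7 mol/L.

K_c = 18.7 mol/L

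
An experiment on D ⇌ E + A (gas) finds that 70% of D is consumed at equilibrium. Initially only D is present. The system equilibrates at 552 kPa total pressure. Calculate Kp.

Take 1 mol D as basis and let X be its fractional conversion, so ξ = X.
At extent ξ: n_D = 1 − X; n_E = X; n_A = X.
n_T = Σnᵢ = 1 + X.
At X = 0.7: n_D = 0.3, n_E = 0.7, n_A = 0.7, n_T = 1.7.
p_i = (n_i/n_T)·P. Kp = p_E p_A / (p_D) = 530 kPa.

Kp = 530 kPa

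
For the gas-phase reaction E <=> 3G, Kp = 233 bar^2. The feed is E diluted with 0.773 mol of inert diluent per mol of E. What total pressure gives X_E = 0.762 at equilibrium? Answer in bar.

P = 7.1 bar

Let X = conversion of E (basis 1 mol E); extent of reaction ξ = X.
At extent ξ: n_E = 1 − X; n_G = 3X; n_I = 0.773 (inert).
Summing: n_T = 1.77 + 2X.
Kp = p_G^3 / (p_E) with p_i = (n_i/n_T)·P.
At X = 0.762: the mole-fraction product g(X) = Π y_i^ν_i = 4.618. Since Kp = g(X)·P^{2}, P = (Kp/g)^(1/2) = (233/4.618)^(1/2) = 7.1 bar.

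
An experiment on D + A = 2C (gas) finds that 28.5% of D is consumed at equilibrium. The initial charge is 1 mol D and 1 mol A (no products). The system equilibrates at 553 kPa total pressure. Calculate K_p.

Let X = conversion of D (basis 1 mol D); extent of reaction ξ = X.
Moles: n_D = 1 − X; n_A = 1 − X; n_C = 2X.
Total moles n_T = 2 (Δν = 0, constant).
At X = 0.285: n_D = 0.715, n_A = 0.715, n_C = 0.57, n_T = 2.
p_i = (n_i/n_T)·P. K_p = p_C^2 / (p_D p_A) = 0.636.

K_p = 0.636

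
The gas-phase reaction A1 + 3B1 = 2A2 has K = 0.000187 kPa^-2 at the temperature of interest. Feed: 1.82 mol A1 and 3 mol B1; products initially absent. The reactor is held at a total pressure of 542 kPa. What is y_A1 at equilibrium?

Let X = conversion of B1 (basis 3 mol B1); extent of reaction ξ = X.
At extent ξ: n_A1 = 1.82 − X; n_B1 = 3 − 3X; n_A2 = 2X.
Summing: n_T = 4.82 − 2X.
y_i = n_i/n_T, p_i = y_i·P. K = p_A2^2 / (p_A1 p_B1^3).
This yields a degree-4 equation in X; solving on (0,1), X = 0.750.
Then n_A1 = 1.07, n_T = 3.32, so y_A1 = 0.322.

y_A1 = 0.322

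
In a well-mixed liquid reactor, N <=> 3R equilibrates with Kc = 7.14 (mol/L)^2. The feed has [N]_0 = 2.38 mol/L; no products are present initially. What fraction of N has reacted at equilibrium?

X = 0.317

Let X = conversion of N; extent ξ = 2.38·X mol/L.
Concentrations: [N] = 2.38 − 2.38X; [R] = 7.14X.
Kc = [R]^3 / ([N]).
Solving Kc = 7.14 for X ∈ (0,1): X = 0.317.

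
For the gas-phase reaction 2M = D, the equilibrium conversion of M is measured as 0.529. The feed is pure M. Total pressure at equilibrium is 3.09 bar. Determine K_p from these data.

Let X = conversion of M (basis 1 mol M); extent of reaction ξ = 0.5X.
Moles: n_M = 1 − X; n_D = 0.5X.
n_T = Σnᵢ = 1 − 0.5X.
At X = 0.529: n_M = 0.471, n_D = 0.265, n_T = 0.736.
p_i = (n_i/n_T)·P. K_p = p_D / (p_M^2) = 0.284 bar^-1.

K_p = 0.284 bar^-1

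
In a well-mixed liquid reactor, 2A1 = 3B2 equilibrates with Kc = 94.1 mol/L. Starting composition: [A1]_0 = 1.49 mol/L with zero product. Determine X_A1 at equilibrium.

X = 0.826

Let X = conversion of A1; extent ξ = 1.49X/2 mol/L.
Concentrations: [A1] = 1.49 − 1.49X; [B2] = 2.23X.
Kc = [B2]^3 / ([A1]^2).
Equating to 94.1 mol/L: the physical root is X = 0.826.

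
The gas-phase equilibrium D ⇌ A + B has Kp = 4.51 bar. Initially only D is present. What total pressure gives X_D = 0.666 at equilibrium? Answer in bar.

Take 1 mol D as basis and let X be its fractional conversion, so ξ = X.
At extent ξ: n_D = 1 − X; n_A = X; n_B = X.
n_T = Σnᵢ = 1 + X.
Kp = p_A p_B / (p_D) with p_i = (n_i/n_T)·P.
At X = 0.666: the mole-fraction product g(X) = Π y_i^ν_i = 0.7971. Since Kp = g(X)·P^{1}, P = (Kp/g)^(1/1) = (4.51/0.7971)^(1/1) = 5.66 bar.

P = 5.66 bar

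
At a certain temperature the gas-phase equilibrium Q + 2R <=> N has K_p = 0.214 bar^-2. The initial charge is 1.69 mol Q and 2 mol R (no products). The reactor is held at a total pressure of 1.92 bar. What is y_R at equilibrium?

Let X = conversion of R (basis 2 mol R); extent of reaction ξ = X.
At extent ξ: n_Q = 1.69 − X; n_R = 2 − 2X; n_N = X.
n_T = Σnᵢ = 3.69 − 2X.
With p_i = (n_i/n_T)P, K_p = p_N / (p_Q p_R^2).
Substituting and setting equal to 0.214 bar^-2 gives a polynomial in X; the root in (0,1) is X = 0.251.
Then n_R = 1.5, n_T = 3.19, so y_R = 0.470.

y_R = 0.470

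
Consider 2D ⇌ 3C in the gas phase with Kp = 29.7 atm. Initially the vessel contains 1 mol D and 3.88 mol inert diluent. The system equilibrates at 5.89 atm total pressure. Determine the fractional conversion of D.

Let X = conversion of D (basis 1 mol D); extent of reaction ξ = 0.5X.
At extent ξ: n_D = 1 − X; n_C = 1.5X; n_I = 3.88 (inert).
n_T = Σnᵢ = 4.88 + 0.5X.
Mole fractions y_i = n_i/n_T; Kp = p_C^3 / (p_D^2) with p_i = y_i·P.
This yields a degree-3 equation in X; solving on (0,1), X = 0.763.

X = 0.763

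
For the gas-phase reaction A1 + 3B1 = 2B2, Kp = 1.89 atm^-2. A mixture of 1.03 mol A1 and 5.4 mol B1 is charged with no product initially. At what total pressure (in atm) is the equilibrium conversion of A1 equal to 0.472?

Take 1.03 mol A1 as basis and let X be its fractional conversion, so ξ = 1.03X.
Species balance: n_A1 = 1.03 − 1.03X; n_B1 = 5.4 − 3.09X; n_B2 = 2.06X.
n_T = Σnᵢ = 6.43 − 2.06X.
Kp = p_B2^2 / (p_A1 p_B1^3) with p_i = (n_i/n_T)·P.
At X = 0.472: the mole-fraction product g(X) = Π y_i^ν_i = 0.8456. Since Kp = g(X)·P^{-2}, P = (g/Kp)^(1/2) = (0.8456/1.89)^(1/2) = 0.669 atm.

P = 0.669 atm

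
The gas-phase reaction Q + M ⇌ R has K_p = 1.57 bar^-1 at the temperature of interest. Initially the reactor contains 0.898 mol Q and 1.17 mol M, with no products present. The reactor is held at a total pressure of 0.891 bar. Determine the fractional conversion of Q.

X = 0.399

Basis: 0.898 mol Q initially; let X = conversion of Q. Extent ξ = 0.898X.
At extent ξ: n_Q = 0.898 − 0.898X; n_M = 1.17 − 0.898X; n_R = 0.898X.
Summing: n_T = 2.07 − 0.898X.
y_i = n_i/n_T, p_i = y_i·P. K_p = p_R / (p_Q p_M).
Equating to 1.57 bar^-1 and solving on 0 < X < 1: X = 0.399.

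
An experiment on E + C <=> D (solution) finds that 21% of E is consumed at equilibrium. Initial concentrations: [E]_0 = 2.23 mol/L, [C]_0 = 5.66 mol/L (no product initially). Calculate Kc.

Kc = 0.0512 L/mol

Let X = conversion of E.
Concentrations: [E] = 2.23 − 2.23X; [C] = 5.66 − 2.23X; [D] = 2.23X.
At X = 0.21: [E] = 1.76, [C] = 5.19, [D] = 0.468.
Kc = [D] / ([E] [C]) = 0.0512 L/mol.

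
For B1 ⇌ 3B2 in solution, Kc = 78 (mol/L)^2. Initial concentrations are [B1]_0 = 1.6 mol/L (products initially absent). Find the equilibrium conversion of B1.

X = 0.698

Let X = conversion of B1; extent ξ = 1.6·X mol/L.
Concentrations: [B1] = 1.6 − 1.6X; [B2] = 4.8X.
Kc = [B2]^3 / ([B1]).
Equating to 78 (mol/L)^2: the physical root is X = 0.698.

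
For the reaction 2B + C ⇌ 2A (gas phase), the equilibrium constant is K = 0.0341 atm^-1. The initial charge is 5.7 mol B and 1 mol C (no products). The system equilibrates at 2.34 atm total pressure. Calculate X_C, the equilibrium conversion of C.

X = 0.250

Let X = conversion of C (basis 1 mol C); extent of reaction ξ = X.
At extent ξ: n_B = 5.7 − 2X; n_C = 1 − X; n_A = 2X.
Total moles n_T = 6.7 − X.
With p_i = (n_i/n_T)P, K = p_A^2 / (p_B^2 p_C).
This yields a degree-3 equation in X; solving on (0,1), X = 0.250.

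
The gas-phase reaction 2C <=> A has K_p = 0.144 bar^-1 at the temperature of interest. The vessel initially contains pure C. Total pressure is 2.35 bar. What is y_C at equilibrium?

y_C = 0.789

Basis: 1 mol C initially; let X = conversion of C. Extent ξ = 0.5X.
At extent ξ: n_C = 1 − X; n_A = 0.5X.
n_T = Σnᵢ = 1 − 0.5X.
With p_i = (n_i/n_T)P, K_p = p_A / (p_C^2).
This yields a degree-2 equation in X; solving on (0,1), X = 0.348.
Then n_C = 0.652, n_T = 0.826, so y_C = 0.789.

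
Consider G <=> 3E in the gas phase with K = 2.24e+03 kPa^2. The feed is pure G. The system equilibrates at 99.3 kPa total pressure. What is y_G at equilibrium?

y_G = 0.512

Let X = conversion of G (basis 1 mol G); extent of reaction ξ = X.
Mole table: n_G = 1 − X; n_E = 3X.
Total moles n_T = 1 + 2X.
With p_i = (n_i/n_T)P, K = p_E^3 / (p_G).
Equating to 2.24e+03 kPa^2 and solving on 0 < X < 1: X = 0.241.
Then n_G = 0.759, n_T = 1.48, so y_G = 0.512.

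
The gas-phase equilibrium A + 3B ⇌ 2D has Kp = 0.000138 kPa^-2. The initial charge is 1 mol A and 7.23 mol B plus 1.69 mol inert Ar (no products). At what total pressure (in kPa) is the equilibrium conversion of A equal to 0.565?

Basis: 1 mol A initially; let X = conversion of A. Extent ξ = X.
Moles: n_A = 1 − X; n_B = 7.23 − 3X; n_D = 2X; n_I = 1.69 (inert).
n_T = Σnᵢ = 9.92 − 2X.
Kp = p_D^2 / (p_A p_B^3) with p_i = (n_i/n_T)·P.
At X = 0.565: the mole-fraction product g(X) = Π y_i^ν_i = 1.337. Since Kp = g(X)·P^{-2}, P = (g/Kp)^(1/2) = (1.337/0.000138)^(1/2) = 98.4 kPa.

P = 98.4 kPa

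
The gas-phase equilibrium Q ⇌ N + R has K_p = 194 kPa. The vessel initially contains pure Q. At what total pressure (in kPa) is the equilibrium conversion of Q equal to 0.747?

Basis: 1 mol Q initially; let X = conversion of Q. Extent ξ = X.
Species balance: n_Q = 1 − X; n_N = X; n_R = X.
Total moles n_T = 1 + X.
K_p = p_N p_R / (p_Q) with p_i = (n_i/n_T)·P.
At X = 0.747: the mole-fraction product g(X) = Π y_i^ν_i = 1.262. Since K_p = g(X)·P^{1}, P = (K_p/g)^(1/1) = (194/1.262)^(1/1) = 154 kPa.

P = 154 kPa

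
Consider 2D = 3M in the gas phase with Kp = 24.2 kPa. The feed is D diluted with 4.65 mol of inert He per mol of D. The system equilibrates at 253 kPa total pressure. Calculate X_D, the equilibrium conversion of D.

X = 0.394

Basis: 1 mol D initially; let X = conversion of D. Extent ξ = 0.5X.
At extent ξ: n_D = 1 − X; n_M = 1.5X; n_I = 4.65 (inert).
n_T = Σnᵢ = 5.65 + 0.5X.
y_i = n_i/n_T, p_i = y_i·P. Kp = p_M^3 / (p_D^2).
Setting this equal to 24.2 kPa and taking the physical root (0 < X < 1) gives X = 0.394.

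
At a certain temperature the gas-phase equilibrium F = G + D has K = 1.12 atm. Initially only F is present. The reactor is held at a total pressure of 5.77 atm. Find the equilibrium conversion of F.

X = 0.403

Let X = conversion of F (basis 1 mol F); extent of reaction ξ = X.
At extent ξ: n_F = 1 − X; n_G = X; n_D = X.
Total moles n_T = 1 + X.
y_i = n_i/n_T, p_i = y_i·P. K = p_G p_D / (p_F).
Substituting and setting equal to 1.12 atm gives a polynomial in X; the root in (0,1) is X = 0.403.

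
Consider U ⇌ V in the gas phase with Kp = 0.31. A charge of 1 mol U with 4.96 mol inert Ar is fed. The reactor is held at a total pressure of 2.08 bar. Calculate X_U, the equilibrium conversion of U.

Basis: 1 mol U initially; let X = conversion of U. Extent ξ = X.
Mole table: n_U = 1 − X; n_V = X; n_I = 4.96 (inert).
n_T stays at 5.96 (no change in mole number).
Mole fractions y_i = n_i/n_T; Kp = p_V / (p_U) with p_i = y_i·P.
Setting this equal to 0.31 and taking the physical root (0 < X < 1) gives X = 0.237.

X = 0.237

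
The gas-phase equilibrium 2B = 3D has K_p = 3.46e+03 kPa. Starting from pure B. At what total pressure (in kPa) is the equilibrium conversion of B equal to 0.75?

Basis: 1 mol B initially; let X = conversion of B. Extent ξ = 0.5X.
At extent ξ: n_B = 1 − X; n_D = 1.5X.
n_T = Σnᵢ = 1 + 0.5X.
K_p = p_D^3 / (p_B^2) with p_i = (n_i/n_T)·P.
At X = 0.75: the mole-fraction product g(X) = Π y_i^ν_i = 16.57. Since K_p = g(X)·P^{1}, P = (K_p/g)^(1/1) = (3.46e+03/16.57)^(1/1) = 209 kPa.

P = 209 kPa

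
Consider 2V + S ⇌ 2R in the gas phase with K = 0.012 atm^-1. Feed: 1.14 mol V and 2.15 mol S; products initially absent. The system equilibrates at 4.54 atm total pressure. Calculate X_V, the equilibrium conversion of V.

X = 0.158

Basis: 1.14 mol V initially; let X = conversion of V. Extent ξ = 0.57X.
Mole table: n_V = 1.14 − 1.14X; n_S = 2.15 − 0.57X; n_R = 1.14X.
Summing: n_T = 3.29 − 0.57X.
With p_i = (n_i/n_T)P, K = p_R^2 / (p_V^2 p_S).
Setting this equal to 0.012 atm^-1 and taking the physical root (0 < X < 1) gives X = 0.158.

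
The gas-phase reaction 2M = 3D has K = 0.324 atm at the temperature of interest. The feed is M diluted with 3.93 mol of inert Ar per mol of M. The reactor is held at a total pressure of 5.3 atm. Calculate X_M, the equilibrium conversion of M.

Take 1 mol M as basis and let X be its fractional conversion, so ξ = 0.5X.
Species balance: n_M = 1 − X; n_D = 1.5X; n_I = 3.93 (inert).
Summing: n_T = 4.93 + 0.5X.
y_i = n_i/n_T, p_i = y_i·P. K = p_D^3 / (p_M^2).
Setting this equal to 0.324 atm and taking the physical root (0 < X < 1) gives X = 0.342.

X = 0.342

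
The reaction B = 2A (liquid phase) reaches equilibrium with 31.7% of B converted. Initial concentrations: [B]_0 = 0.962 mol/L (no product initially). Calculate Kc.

Let X = conversion of B.
Concentrations: [B] = 0.962 − 0.962X; [A] = 1.92X.
At X = 0.317: [B] = 0.657, [A] = 0.61.
Kc = [A]^2 / ([B]) = 0.566 mol/L.

Kc = 0.566 mol/L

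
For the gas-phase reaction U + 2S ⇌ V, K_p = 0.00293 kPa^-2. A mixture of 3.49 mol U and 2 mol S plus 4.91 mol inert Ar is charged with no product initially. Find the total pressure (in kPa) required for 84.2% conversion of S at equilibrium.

Basis: 2 mol S initially; let X = conversion of S. Extent ξ = X.
Species balance: n_U = 3.49 − X; n_S = 2 − 2X; n_V = X; n_I = 4.91 (inert).
Summing: n_T = 10.4 − 2X.
K_p = p_V / (p_U p_S^2) with p_i = (n_i/n_T)·P.
At X = 0.842: the mole-fraction product g(X) = Π y_i^ν_i = 241.9. Since K_p = g(X)·P^{-2}, P = (g/K_p)^(1/2) = (241.9/0.00293)^(1/2) = 287 kPa.

P = 287 kPa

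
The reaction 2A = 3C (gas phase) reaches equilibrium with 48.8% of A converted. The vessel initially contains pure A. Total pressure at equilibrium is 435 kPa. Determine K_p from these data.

K_p = 523 kPa

Take 1 mol A as basis and let X be its fractional conversion, so ξ = 0.5X.
Species balance: n_A = 1 − X; n_C = 1.5X.
n_T = Σnᵢ = 1 + 0.5X.
At X = 0.488: n_A = 0.512, n_C = 0.732, n_T = 1.24.
p_i = (n_i/n_T)·P. K_p = p_C^3 / (p_A^2) = 523 kPa.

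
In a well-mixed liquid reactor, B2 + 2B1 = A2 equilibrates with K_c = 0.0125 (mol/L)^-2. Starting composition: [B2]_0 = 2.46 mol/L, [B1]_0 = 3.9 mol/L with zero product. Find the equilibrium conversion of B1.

X = 0.152

Let X = conversion of B1; extent ξ = 3.9X/2 mol/L.
Concentrations: [B2] = 2.46 − 1.95X; [B1] = 3.9 − 3.9X; [A2] = 1.95X.
K_c = [A2] / ([B2] [B1]^2).
Setting equal to 0.0125 and solving for X on (0,1) gives X = 0.152.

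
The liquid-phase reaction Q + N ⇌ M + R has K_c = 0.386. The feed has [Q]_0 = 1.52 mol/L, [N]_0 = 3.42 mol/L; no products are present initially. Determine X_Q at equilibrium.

X = 0.546

Let X = conversion of Q; extent ξ = 1.52·X mol/L.
Concentrations: [Q] = 1.52 − 1.52X; [N] = 3.42 − 1.52X; [M] = 1.52X; [R] = 1.52X.
K_c = [M] [R] / ([Q] [N]).
Solving K_c = 0.386 for X ∈ (0,1): X = 0.546.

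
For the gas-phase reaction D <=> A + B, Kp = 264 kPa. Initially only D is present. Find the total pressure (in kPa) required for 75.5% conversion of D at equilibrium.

Take 1 mol D as basis and let X be its fractional conversion, so ξ = X.
At extent ξ: n_D = 1 − X; n_A = X; n_B = X.
n_T = Σnᵢ = 1 + X.
Kp = p_A p_B / (p_D) with p_i = (n_i/n_T)·P.
At X = 0.755: the mole-fraction product g(X) = Π y_i^ν_i = 1.326. Since Kp = g(X)·P^{1}, P = (Kp/g)^(1/1) = (264/1.326)^(1/1) = 199 kPa.

P = 199 kPa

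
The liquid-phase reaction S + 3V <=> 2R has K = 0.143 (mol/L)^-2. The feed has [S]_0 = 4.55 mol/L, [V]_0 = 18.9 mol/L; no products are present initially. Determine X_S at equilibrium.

X = 0.817

Let X = conversion of S; extent ξ = 4.55·X mol/L.
Concentrations: [S] = 4.55 − 4.55X; [V] = 18.9 − 13.6X; [R] = 9.1X.
K = [R]^2 / ([S] [V]^3).
This equals 0.143 at X = 0.817 (the root in 0 < X < 1).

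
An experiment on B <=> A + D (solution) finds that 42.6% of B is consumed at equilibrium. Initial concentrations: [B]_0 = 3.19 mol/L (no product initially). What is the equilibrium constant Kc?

Let X = conversion of B.
Concentrations: [B] = 3.19 − 3.19X; [A] = 3.19X; [D] = 3.19X.
At X = 0.426: [B] = 1.83, [A] = 1.36, [D] = 1.36.
Kc = [A] [D] / ([B]) = 1.01 mol/L.

Kc = 1.01 mol/L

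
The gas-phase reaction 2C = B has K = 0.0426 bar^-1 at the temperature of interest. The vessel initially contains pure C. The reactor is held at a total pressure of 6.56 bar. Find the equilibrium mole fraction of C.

y_C = 0.815

Take 1 mol C as basis and let X be its fractional conversion, so ξ = 0.5X.
Species balance: n_C = 1 − X; n_B = 0.5X.
Total moles n_T = 1 − 0.5X.
With p_i = (n_i/n_T)P, K = p_B / (p_C^2).
Setting this equal to 0.0426 bar^-1 and taking the physical root (0 < X < 1) gives X = 0.313.
Then n_C = 0.687, n_T = 0.844, so y_C = 0.815.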